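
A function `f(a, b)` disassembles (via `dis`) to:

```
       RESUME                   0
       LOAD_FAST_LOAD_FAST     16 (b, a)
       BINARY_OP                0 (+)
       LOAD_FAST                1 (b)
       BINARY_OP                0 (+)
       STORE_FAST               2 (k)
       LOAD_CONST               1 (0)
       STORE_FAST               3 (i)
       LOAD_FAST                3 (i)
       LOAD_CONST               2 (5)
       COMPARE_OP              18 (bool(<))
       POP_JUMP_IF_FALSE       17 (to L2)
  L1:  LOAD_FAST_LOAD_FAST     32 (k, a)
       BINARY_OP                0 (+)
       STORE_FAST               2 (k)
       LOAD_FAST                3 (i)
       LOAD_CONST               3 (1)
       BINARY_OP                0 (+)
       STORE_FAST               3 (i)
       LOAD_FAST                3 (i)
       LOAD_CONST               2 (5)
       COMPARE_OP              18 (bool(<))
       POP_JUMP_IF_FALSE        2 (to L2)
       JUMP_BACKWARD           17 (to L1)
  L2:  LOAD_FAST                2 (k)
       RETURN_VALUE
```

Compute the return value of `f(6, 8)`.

LOAD_FAST_LOAD_FAST b,a → push 8,6
BINARY_OP + → 8 + 6 = 14
LOAD_FAST b → push 8
BINARY_OP + → 14 + 8 = 22
STORE_FAST k → k=22
LOAD_CONST → push 0
STORE_FAST i → i=0
LOAD_FAST i → push 0
LOAD_CONST → push 5
COMPARE_OP bool(<) → 0 vs 5 = True
POP_JUMP_IF_FALSE → pop True; no jump
LOAD_FAST_LOAD_FAST k,a → push 22,6
BINARY_OP + → 22 + 6 = 28
STORE_FAST k → k=28
LOAD_FAST i → push 0
LOAD_CONST → push 1
BINARY_OP + → 0 + 1 = 1
STORE_FAST i → i=1
LOAD_FAST i → push 1
LOAD_CONST → push 5
COMPARE_OP bool(<) → 1 vs 5 = True
POP_JUMP_IF_FALSE → pop True; no jump
LOAD_FAST_LOAD_FAST k,a → push 28,6
BINARY_OP + → 28 + 6 = 34
STORE_FAST k → k=34
LOAD_FAST i → push 1
LOAD_CONST → push 1
BINARY_OP + → 1 + 1 = 2
STORE_FAST i → i=2
LOAD_FAST i → push 2
LOAD_CONST → push 5
COMPARE_OP bool(<) → 2 vs 5 = True
POP_JUMP_IF_FALSE → pop True; no jump
LOAD_FAST_LOAD_FAST k,a → push 34,6
BINARY_OP + → 34 + 6 = 40
STORE_FAST k → k=40
LOAD_FAST i → push 2
LOAD_CONST → push 1
BINARY_OP + → 2 + 1 = 3
STORE_FAST i → i=3
LOAD_FAST i → push 3
LOAD_CONST → push 5
COMPARE_OP bool(<) → 3 vs 5 = True
POP_JUMP_IF_FALSE → pop True; no jump
LOAD_FAST_LOAD_FAST k,a → push 40,6
BINARY_OP + → 40 + 6 = 46
STORE_FAST k → k=46
LOAD_FAST i → push 3
LOAD_CONST → push 1
BINARY_OP + → 3 + 1 = 4
STORE_FAST i → i=4
LOAD_FAST i → push 4
LOAD_CONST → push 5
COMPARE_OP bool(<) → 4 vs 5 = True
POP_JUMP_IF_FALSE → pop True; no jump
LOAD_FAST_LOAD_FAST k,a → push 46,6
BINARY_OP + → 46 + 6 = 52
STORE_FAST k → k=52
LOAD_FAST i → push 4
LOAD_CONST → push 1
BINARY_OP + → 4 + 1 = 5
STORE_FAST i → i=5
LOAD_FAST i → push 5
LOAD_CONST → push 5
COMPARE_OP bool(<) → 5 vs 5 = False
POP_JUMP_IF_FALSE → pop False; jump
LOAD_FAST k → push 52
RETURN_VALUE → return 52.

52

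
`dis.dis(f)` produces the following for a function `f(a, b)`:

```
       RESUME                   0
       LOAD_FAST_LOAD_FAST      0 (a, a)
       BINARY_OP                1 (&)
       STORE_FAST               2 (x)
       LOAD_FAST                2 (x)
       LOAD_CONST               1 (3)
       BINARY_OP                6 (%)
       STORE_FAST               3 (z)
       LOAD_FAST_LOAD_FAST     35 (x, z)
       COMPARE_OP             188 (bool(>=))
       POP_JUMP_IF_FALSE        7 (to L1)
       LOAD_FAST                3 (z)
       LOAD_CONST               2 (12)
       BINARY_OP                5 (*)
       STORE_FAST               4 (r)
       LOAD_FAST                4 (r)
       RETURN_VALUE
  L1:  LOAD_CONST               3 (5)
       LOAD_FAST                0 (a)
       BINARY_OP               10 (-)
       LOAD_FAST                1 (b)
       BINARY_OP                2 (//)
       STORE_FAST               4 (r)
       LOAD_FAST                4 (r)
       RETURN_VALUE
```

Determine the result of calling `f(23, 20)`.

LOAD_FAST_LOAD_FAST a,a → push 23,23. Stack: [23, 23]
BINARY_OP & → 23 & 23 = 23. Stack: [23]
STORE_FAST x → x=23. Stack: []
LOAD_FAST x → push 23. Stack: [23]
LOAD_CONST → push 3. Stack: [23, 3]
BINARY_OP % → 23 % 3 = 2. Stack: [2]
STORE_FAST z → z=2. Stack: []
LOAD_FAST_LOAD_FAST x,z → push 23,2. Stack: [23, 2]
COMPARE_OP bool(>=) → 23 vs 2 = True. Stack: [True]
POP_JUMP_IF_FALSE → pop True; no jump. Stack: []
LOAD_FAST z → push 2. Stack: [2]
LOAD_CONST → push 12. Stack: [2, 12]
BINARY_OP * → 2 * 12 = 24. Stack: [24]
STORE_FAST r → r=24. Stack: []
LOAD_FAST r → push 24. Stack: [24]
RETURN_VALUE → return 24.

24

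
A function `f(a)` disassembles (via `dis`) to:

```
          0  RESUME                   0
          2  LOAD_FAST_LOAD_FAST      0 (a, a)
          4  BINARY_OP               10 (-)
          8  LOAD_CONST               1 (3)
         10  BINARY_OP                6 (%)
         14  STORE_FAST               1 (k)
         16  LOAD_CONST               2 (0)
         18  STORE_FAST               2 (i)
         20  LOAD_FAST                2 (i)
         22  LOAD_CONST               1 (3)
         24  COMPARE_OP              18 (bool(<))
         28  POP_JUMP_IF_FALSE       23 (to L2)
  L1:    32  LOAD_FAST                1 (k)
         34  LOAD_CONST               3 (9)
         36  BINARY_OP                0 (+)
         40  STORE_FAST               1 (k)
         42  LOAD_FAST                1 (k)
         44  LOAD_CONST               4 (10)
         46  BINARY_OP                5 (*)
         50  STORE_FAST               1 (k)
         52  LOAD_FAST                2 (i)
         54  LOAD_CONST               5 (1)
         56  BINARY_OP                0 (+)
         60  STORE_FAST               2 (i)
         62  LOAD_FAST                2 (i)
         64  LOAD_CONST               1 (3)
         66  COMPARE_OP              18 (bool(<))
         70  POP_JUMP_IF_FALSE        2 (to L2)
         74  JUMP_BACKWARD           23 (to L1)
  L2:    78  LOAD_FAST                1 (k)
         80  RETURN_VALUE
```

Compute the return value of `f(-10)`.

LOAD_FAST_LOAD_FAST a,a → push -10,-10. Stack: [-10, -10]
BINARY_OP - → -10 - -10 = 0. Stack: [0]
LOAD_CONST → push 3. Stack: [0, 3]
BINARY_OP % → 0 % 3 = 0. Stack: [0]
STORE_FAST k → k=0. Stack: []
LOAD_CONST → push 0. Stack: [0]
STORE_FAST i → i=0. Stack: []
LOAD_FAST i → push 0. Stack: [0]
LOAD_CONST → push 3. Stack: [0, 3]
COMPARE_OP bool(<) → 0 vs 3 = True. Stack: [True]
POP_JUMP_IF_FALSE → pop True; no jump. Stack: []
LOAD_FAST k → push 0. Stack: [0]
LOAD_CONST → push 9. Stack: [0, 9]
BINARY_OP + → 0 + 9 = 9. Stack: [9]
STORE_FAST k → k=9. Stack: []
LOAD_FAST k → push 9. Stack: [9]
LOAD_CONST → push 10. Stack: [9, 10]
BINARY_OP * → 9 * 10 = 90. Stack: [90]
STORE_FAST k → k=90. Stack: []
LOAD_FAST i → push 0. Stack: [0]
LOAD_CONST → push 1. Stack: [0, 1]
BINARY_OP + → 0 + 1 = 1. Stack: [1]
STORE_FAST i → i=1. Stack: []
LOAD_FAST i → push 1. Stack: [1]
LOAD_CONST → push 3. Stack: [1, 3]
COMPARE_OP bool(<) → 1 vs 3 = True. Stack: [True]
POP_JUMP_IF_FALSE → pop True; no jump. Stack: []
LOAD_FAST k → push 90. Stack: [90]
LOAD_CONST → push 9. Stack: [90, 9]
BINARY_OP + → 90 + 9 = 99. Stack: [99]
STORE_FAST k → k=99. Stack: []
LOAD_FAST k → push 99. Stack: [99]
LOAD_CONST → push 10. Stack: [99, 10]
BINARY_OP * → 99 * 10 = 990. Stack: [990]
STORE_FAST k → k=990. Stack: []
LOAD_FAST i → push 1. Stack: [1]
LOAD_CONST → push 1. Stack: [1, 1]
BINARY_OP + → 1 + 1 = 2. Stack: [2]
STORE_FAST i → i=2. Stack: []
LOAD_FAST i → push 2. Stack: [2]
LOAD_CONST → push 3. Stack: [2, 3]
COMPARE_OP bool(<) → 2 vs 3 = True. Stack: [True]
POP_JUMP_IF_FALSE → pop True; no jump. Stack: []
LOAD_FAST k → push 990. Stack: [990]
LOAD_CONST → push 9. Stack: [990, 9]
BINARY_OP + → 990 + 9 = 999. Stack: [999]
STORE_FAST k → k=999. Stack: []
LOAD_FAST k → push 999. Stack: [999]
LOAD_CONST → push 10. Stack: [999, 10]
BINARY_OP * → 999 * 10 = 9990. Stack: [9990]
STORE_FAST k → k=9990. Stack: []
LOAD_FAST i → push 2. Stack: [2]
LOAD_CONST → push 1. Stack: [2, 1]
BINARY_OP + → 2 + 1 = 3. Stack: [3]
STORE_FAST i → i=3. Stack: []
LOAD_FAST i → push 3. Stack: [3]
LOAD_CONST → push 3. Stack: [3, 3]
COMPARE_OP bool(<) → 3 vs 3 = False. Stack: [False]
POP_JUMP_IF_FALSE → pop False; jump. Stack: []
LOAD_FAST k → push 9990. Stack: [9990]
RETURN_VALUE → return 9990.

9990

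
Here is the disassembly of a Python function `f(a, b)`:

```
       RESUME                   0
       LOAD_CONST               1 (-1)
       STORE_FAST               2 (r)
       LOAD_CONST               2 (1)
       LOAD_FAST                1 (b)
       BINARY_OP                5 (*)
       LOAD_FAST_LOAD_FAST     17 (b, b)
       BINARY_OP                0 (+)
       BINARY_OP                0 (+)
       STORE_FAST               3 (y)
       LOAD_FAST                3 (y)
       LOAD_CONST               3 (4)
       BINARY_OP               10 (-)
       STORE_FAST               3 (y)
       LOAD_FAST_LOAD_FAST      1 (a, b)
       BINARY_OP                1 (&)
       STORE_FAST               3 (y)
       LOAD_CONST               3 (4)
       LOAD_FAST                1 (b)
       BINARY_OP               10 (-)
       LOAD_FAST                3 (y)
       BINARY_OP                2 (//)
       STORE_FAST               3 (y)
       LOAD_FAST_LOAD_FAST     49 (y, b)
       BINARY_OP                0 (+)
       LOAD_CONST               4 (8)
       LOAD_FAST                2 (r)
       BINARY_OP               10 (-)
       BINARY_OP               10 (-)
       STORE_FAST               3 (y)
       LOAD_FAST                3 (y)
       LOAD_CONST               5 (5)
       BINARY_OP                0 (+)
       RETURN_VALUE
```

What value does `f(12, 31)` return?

LOAD_CONST → push -1. Stack: [-1]
STORE_FAST r → r=-1. Stack: []
LOAD_CONST → push 1. Stack: [1]
LOAD_FAST b → push 31. Stack: [1, 31]
BINARY_OP * → 1 * 31 = 31. Stack: [31]
LOAD_FAST_LOAD_FAST b,b → push 31,31. Stack: [31, 31, 31]
BINARY_OP + → 31 + 31 = 62. Stack: [31, 62]
BINARY_OP + → 31 + 62 = 93. Stack: [93]
STORE_FAST y → y=93. Stack: []
LOAD_FAST y → push 93. Stack: [93]
LOAD_CONST → push 4. Stack: [93, 4]
BINARY_OP - → 93 - 4 = 89. Stack: [89]
STORE_FAST y → y=89. Stack: []
LOAD_FAST_LOAD_FAST a,b → push 12,31. Stack: [12, 31]
BINARY_OP & → 12 & 31 = 12. Stack: [12]
STORE_FAST y → y=12. Stack: []
LOAD_CONST → push 4. Stack: [4]
LOAD_FAST b → push 31. Stack: [4, 31]
BINARY_OP - → 4 - 31 = -27. Stack: [-27]
LOAD_FAST y → push 12. Stack: [-27, 12]
BINARY_OP // → -27 // 12 = -3. Stack: [-3]
STORE_FAST y → y=-3. Stack: []
LOAD_FAST_LOAD_FAST y,b → push -3,31. Stack: [-3, 31]
BINARY_OP + → -3 + 31 = 28. Stack: [28]
LOAD_CONST → push 8. Stack: [28, 8]
LOAD_FAST r → push -1. Stack: [28, 8, -1]
BINARY_OP - → 8 - -1 = 9. Stack: [28, 9]
BINARY_OP - → 28 - 9 = 19. Stack: [19]
STORE_FAST y → y=19. Stack: []
LOAD_FAST y → push 19. Stack: [19]
LOAD_CONST → push 5. Stack: [19, 5]
BINARY_OP + → 19 + 5 = 24. Stack: [24]
RETURN_VALUE → return 24.

24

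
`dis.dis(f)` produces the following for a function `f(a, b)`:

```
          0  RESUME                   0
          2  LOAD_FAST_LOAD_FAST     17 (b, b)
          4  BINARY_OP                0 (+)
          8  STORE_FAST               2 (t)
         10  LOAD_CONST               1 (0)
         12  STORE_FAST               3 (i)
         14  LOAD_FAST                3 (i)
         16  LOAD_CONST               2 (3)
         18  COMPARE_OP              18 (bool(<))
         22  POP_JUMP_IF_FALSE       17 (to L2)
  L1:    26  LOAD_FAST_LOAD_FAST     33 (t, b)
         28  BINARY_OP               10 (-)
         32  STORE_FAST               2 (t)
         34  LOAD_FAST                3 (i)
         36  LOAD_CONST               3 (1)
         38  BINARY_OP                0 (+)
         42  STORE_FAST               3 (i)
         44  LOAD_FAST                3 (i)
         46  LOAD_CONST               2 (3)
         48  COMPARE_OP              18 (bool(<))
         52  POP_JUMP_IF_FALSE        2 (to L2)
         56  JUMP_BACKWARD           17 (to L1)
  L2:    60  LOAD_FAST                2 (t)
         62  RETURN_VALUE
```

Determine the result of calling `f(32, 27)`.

-27

LOAD_FAST_LOAD_FAST b,b → push 27,27. Stack: [27, 27]
BINARY_OP + → 27 + 27 = 54. Stack: [54]
STORE_FAST t → t=54. Stack: []
LOAD_CONST → push 0. Stack: [0]
STORE_FAST i → i=0. Stack: []
LOAD_FAST i → push 0. Stack: [0]
LOAD_CONST → push 3. Stack: [0, 3]
COMPARE_OP bool(<) → 0 vs 3 = True. Stack: [True]
POP_JUMP_IF_FALSE → pop True; no jump. Stack: []
LOAD_FAST_LOAD_FAST t,b → push 54,27. Stack: [54, 27]
BINARY_OP - → 54 - 27 = 27. Stack: [27]
STORE_FAST t → t=27. Stack: []
LOAD_FAST i → push 0. Stack: [0]
LOAD_CONST → push 1. Stack: [0, 1]
BINARY_OP + → 0 + 1 = 1. Stack: [1]
STORE_FAST i → i=1. Stack: []
LOAD_FAST i → push 1. Stack: [1]
LOAD_CONST → push 3. Stack: [1, 3]
COMPARE_OP bool(<) → 1 vs 3 = True. Stack: [True]
POP_JUMP_IF_FALSE → pop True; no jump. Stack: []
LOAD_FAST_LOAD_FAST t,b → push 27,27. Stack: [27, 27]
BINARY_OP - → 27 - 27 = 0. Stack: [0]
STORE_FAST t → t=0. Stack: []
LOAD_FAST i → push 1. Stack: [1]
LOAD_CONST → push 1. Stack: [1, 1]
BINARY_OP + → 1 + 1 = 2. Stack: [2]
STORE_FAST i → i=2. Stack: []
LOAD_FAST i → push 2. Stack: [2]
LOAD_CONST → push 3. Stack: [2, 3]
COMPARE_OP bool(<) → 2 vs 3 = True. Stack: [True]
POP_JUMP_IF_FALSE → pop True; no jump. Stack: []
LOAD_FAST_LOAD_FAST t,b → push 0,27. Stack: [0, 27]
BINARY_OP - → 0 - 27 = -27. Stack: [-27]
STORE_FAST t → t=-27. Stack: []
LOAD_FAST i → push 2. Stack: [2]
LOAD_CONST → push 1. Stack: [2, 1]
BINARY_OP + → 2 + 1 = 3. Stack: [3]
STORE_FAST i → i=3. Stack: []
LOAD_FAST i → push 3. Stack: [3]
LOAD_CONST → push 3. Stack: [3, 3]
COMPARE_OP bool(<) → 3 vs 3 = False. Stack: [False]
POP_JUMP_IF_FALSE → pop False; jump. Stack: []
LOAD_FAST t → push -27. Stack: [-27]
RETURN_VALUE → return -27.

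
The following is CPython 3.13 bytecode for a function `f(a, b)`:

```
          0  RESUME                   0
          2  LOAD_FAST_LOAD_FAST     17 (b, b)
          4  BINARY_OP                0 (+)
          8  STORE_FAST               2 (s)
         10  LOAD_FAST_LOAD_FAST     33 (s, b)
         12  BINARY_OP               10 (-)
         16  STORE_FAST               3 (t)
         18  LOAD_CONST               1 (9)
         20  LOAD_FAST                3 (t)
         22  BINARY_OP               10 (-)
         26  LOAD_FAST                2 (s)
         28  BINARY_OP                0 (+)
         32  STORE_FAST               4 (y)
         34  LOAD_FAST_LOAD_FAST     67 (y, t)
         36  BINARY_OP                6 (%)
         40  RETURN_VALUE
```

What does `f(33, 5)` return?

4

LOAD_FAST_LOAD_FAST b,b → push 5,5. Stack: [5, 5]
BINARY_OP + → 5 + 5 = 10. Stack: [10]
STORE_FAST s → s=10. Stack: []
LOAD_FAST_LOAD_FAST s,b → push 10,5. Stack: [10, 5]
BINARY_OP - → 10 - 5 = 5. Stack: [5]
STORE_FAST t → t=5. Stack: []
LOAD_CONST → push 9. Stack: [9]
LOAD_FAST t → push 5. Stack: [9, 5]
BINARY_OP - → 9 - 5 = 4. Stack: [4]
LOAD_FAST s → push 10. Stack: [4, 10]
BINARY_OP + → 4 + 10 = 14. Stack: [14]
STORE_FAST y → y=14. Stack: []
LOAD_FAST_LOAD_FAST y,t → push 14,5. Stack: [14, 5]
BINARY_OP % → 14 % 5 = 4. Stack: [4]
RETURN_VALUE → return 4.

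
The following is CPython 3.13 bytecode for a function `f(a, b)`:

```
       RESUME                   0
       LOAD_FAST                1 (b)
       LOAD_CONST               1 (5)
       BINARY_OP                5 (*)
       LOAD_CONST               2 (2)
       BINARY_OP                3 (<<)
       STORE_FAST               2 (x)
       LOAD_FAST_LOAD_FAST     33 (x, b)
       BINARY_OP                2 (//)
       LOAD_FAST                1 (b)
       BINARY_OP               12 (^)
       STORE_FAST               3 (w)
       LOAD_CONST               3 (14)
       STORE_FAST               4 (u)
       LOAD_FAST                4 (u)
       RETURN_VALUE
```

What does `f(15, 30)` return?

14

LOAD_FAST b → push 30. Stack: [30]
LOAD_CONST → push 5. Stack: [30, 5]
BINARY_OP * → 30 * 5 = 150. Stack: [150]
LOAD_CONST → push 2. Stack: [150, 2]
BINARY_OP << → 150 << 2 = 600. Stack: [600]
STORE_FAST x → x=600. Stack: []
LOAD_FAST_LOAD_FAST x,b → push 600,30. Stack: [600, 30]
BINARY_OP // → 600 // 30 = 20. Stack: [20]
LOAD_FAST b → push 30. Stack: [20, 30]
BINARY_OP ^ → 20 ^ 30 = 10. Stack: [10]
STORE_FAST w → w=10. Stack: []
LOAD_CONST → push 14. Stack: [14]
STORE_FAST u → u=14. Stack: []
LOAD_FAST u → push 14. Stack: [14]
RETURN_VALUE → return 14.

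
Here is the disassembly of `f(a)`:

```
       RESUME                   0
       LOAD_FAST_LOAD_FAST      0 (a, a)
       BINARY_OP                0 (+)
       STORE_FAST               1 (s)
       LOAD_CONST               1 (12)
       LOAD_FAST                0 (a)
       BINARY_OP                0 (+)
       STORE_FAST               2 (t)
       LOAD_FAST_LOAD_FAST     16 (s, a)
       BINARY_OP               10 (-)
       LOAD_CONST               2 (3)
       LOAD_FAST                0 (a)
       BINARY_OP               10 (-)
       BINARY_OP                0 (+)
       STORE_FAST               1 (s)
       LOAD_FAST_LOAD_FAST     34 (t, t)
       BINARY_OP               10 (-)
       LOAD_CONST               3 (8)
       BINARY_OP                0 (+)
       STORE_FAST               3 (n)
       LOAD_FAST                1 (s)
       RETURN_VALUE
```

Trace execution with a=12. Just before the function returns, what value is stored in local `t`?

24

LOAD_FAST_LOAD_FAST a,a → push 12,12. Stack: [12, 12]
BINARY_OP + → 12 + 12 = 24. Stack: [24]
STORE_FAST s → s=24. Stack: []
LOAD_CONST → push 12. Stack: [12]
LOAD_FAST a → push 12. Stack: [12, 12]
BINARY_OP + → 12 + 12 = 24. Stack: [24]
STORE_FAST t → t=24. Stack: []
LOAD_FAST_LOAD_FAST s,a → push 24,12. Stack: [24, 12]
BINARY_OP - → 24 - 12 = 12. Stack: [12]
LOAD_CONST → push 3. Stack: [12, 3]
LOAD_FAST a → push 12. Stack: [12, 3, 12]
BINARY_OP - → 3 - 12 = -9. Stack: [12, -9]
BINARY_OP + → 12 + -9 = 3. Stack: [3]
STORE_FAST s → s=3. Stack: []
LOAD_FAST_LOAD_FAST t,t → push 24,24. Stack: [24, 24]
BINARY_OP - → 24 - 24 = 0. Stack: [0]
LOAD_CONST → push 8. Stack: [0, 8]
BINARY_OP + → 0 + 8 = 8. Stack: [8]
STORE_FAST n → n=8. Stack: []
LOAD_FAST s → push 3. Stack: [3]
RETURN_VALUE → return 3.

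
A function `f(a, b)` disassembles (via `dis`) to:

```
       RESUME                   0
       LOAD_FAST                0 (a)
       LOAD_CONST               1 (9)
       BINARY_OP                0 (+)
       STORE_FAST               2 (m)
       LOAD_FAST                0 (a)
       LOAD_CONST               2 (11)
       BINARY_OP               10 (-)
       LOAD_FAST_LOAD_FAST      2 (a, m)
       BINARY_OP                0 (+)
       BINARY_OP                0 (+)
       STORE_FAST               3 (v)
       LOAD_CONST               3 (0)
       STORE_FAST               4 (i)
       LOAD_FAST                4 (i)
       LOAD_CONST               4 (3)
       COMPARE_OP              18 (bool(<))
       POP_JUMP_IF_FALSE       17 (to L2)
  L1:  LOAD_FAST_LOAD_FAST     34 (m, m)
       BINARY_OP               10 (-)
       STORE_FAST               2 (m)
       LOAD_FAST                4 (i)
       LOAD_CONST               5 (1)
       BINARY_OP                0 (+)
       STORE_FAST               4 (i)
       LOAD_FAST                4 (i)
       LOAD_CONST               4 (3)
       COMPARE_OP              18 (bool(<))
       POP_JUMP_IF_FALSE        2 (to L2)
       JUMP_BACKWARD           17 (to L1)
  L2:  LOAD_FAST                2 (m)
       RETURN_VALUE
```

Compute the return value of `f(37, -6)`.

0

LOAD_FAST a → push 37. Stack: [37]
LOAD_CONST → push 9. Stack: [37, 9]
BINARY_OP + → 37 + 9 = 46. Stack: [46]
STORE_FAST m → m=46. Stack: []
LOAD_FAST a → push 37. Stack: [37]
LOAD_CONST → push 11. Stack: [37, 11]
BINARY_OP - → 37 - 11 = 26. Stack: [26]
LOAD_FAST_LOAD_FAST a,m → push 37,46. Stack: [26, 37, 46]
BINARY_OP + → 37 + 46 = 83. Stack: [26, 83]
BINARY_OP + → 26 + 83 = 109. Stack: [109]
STORE_FAST v → v=109. Stack: []
LOAD_CONST → push 0. Stack: [0]
STORE_FAST i → i=0. Stack: []
LOAD_FAST i → push 0. Stack: [0]
LOAD_CONST → push 3. Stack: [0, 3]
COMPARE_OP bool(<) → 0 vs 3 = True. Stack: [True]
POP_JUMP_IF_FALSE → pop True; no jump. Stack: []
LOAD_FAST_LOAD_FAST m,m → push 46,46. Stack: [46, 46]
BINARY_OP - → 46 - 46 = 0. Stack: [0]
STORE_FAST m → m=0. Stack: []
LOAD_FAST i → push 0. Stack: [0]
LOAD_CONST → push 1. Stack: [0, 1]
BINARY_OP + → 0 + 1 = 1. Stack: [1]
STORE_FAST i → i=1. Stack: []
LOAD_FAST i → push 1. Stack: [1]
LOAD_CONST → push 3. Stack: [1, 3]
COMPARE_OP bool(<) → 1 vs 3 = True. Stack: [True]
POP_JUMP_IF_FALSE → pop True; no jump. Stack: []
LOAD_FAST_LOAD_FAST m,m → push 0,0. Stack: [0, 0]
BINARY_OP - → 0 - 0 = 0. Stack: [0]
STORE_FAST m → m=0. Stack: []
LOAD_FAST i → push 1. Stack: [1]
LOAD_CONST → push 1. Stack: [1, 1]
BINARY_OP + → 1 + 1 = 2. Stack: [2]
STORE_FAST i → i=2. Stack: []
LOAD_FAST i → push 2. Stack: [2]
LOAD_CONST → push 3. Stack: [2, 3]
COMPARE_OP bool(<) → 2 vs 3 = True. Stack: [True]
POP_JUMP_IF_FALSE → pop True; no jump. Stack: []
LOAD_FAST_LOAD_FAST m,m → push 0,0. Stack: [0, 0]
BINARY_OP - → 0 - 0 = 0. Stack: [0]
STORE_FAST m → m=0. Stack: []
LOAD_FAST i → push 2. Stack: [2]
LOAD_CONST → push 1. Stack: [2, 1]
BINARY_OP + → 2 + 1 = 3. Stack: [3]
STORE_FAST i → i=3. Stack: []
LOAD_FAST i → push 3. Stack: [3]
LOAD_CONST → push 3. Stack: [3, 3]
COMPARE_OP bool(<) → 3 vs 3 = False. Stack: [False]
POP_JUMP_IF_FALSE → pop False; jump. Stack: []
LOAD_FAST m → push 0. Stack: [0]
RETURN_VALUE → return 0.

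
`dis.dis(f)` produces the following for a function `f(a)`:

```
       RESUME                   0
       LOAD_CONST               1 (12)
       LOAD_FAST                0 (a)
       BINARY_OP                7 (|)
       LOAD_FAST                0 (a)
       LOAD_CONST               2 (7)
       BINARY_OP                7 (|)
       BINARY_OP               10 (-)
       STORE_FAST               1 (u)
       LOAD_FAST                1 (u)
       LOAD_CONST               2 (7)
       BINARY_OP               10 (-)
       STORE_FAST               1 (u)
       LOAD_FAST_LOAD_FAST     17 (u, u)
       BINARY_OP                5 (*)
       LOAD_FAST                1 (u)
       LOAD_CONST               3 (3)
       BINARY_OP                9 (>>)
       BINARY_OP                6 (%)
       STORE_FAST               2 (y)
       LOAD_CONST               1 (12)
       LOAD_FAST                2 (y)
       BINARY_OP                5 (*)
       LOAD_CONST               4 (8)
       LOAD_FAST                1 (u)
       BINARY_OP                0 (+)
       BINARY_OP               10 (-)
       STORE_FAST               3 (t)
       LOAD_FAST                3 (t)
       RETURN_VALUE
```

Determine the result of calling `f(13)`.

LOAD_CONST → push 12. Stack: [12]
LOAD_FAST a → push 13. Stack: [12, 13]
BINARY_OP | → 12 | 13 = 13. Stack: [13]
LOAD_FAST a → push 13. Stack: [13, 13]
LOAD_CONST → push 7. Stack: [13, 13, 7]
BINARY_OP | → 13 | 7 = 15. Stack: [13, 15]
BINARY_OP - → 13 - 15 = -2. Stack: [-2]
STORE_FAST u → u=-2. Stack: []
LOAD_FAST u → push -2. Stack: [-2]
LOAD_CONST → push 7. Stack: [-2, 7]
BINARY_OP - → -2 - 7 = -9. Stack: [-9]
STORE_FAST u → u=-9. Stack: []
LOAD_FAST_LOAD_FAST u,u → push -9,-9. Stack: [-9, -9]
BINARY_OP * → -9 * -9 = 81. Stack: [81]
LOAD_FAST u → push -9. Stack: [81, -9]
LOAD_CONST → push 3. Stack: [81, -9, 3]
BINARY_OP >> → -9 >> 3 = -2. Stack: [81, -2]
BINARY_OP % → 81 % -2 = -1. Stack: [-1]
STORE_FAST y → y=-1. Stack: []
LOAD_CONST → push 12. Stack: [12]
LOAD_FAST y → push -1. Stack: [12, -1]
BINARY_OP * → 12 * -1 = -12. Stack: [-12]
LOAD_CONST → push 8. Stack: [-12, 8]
LOAD_FAST u → push -9. Stack: [-12, 8, -9]
BINARY_OP + → 8 + -9 = -1. Stack: [-12, -1]
BINARY_OP - → -12 - -1 = -11. Stack: [-11]
STORE_FAST t → t=-11. Stack: []
LOAD_FAST t → push -11. Stack: [-11]
RETURN_VALUE → return -11.

-11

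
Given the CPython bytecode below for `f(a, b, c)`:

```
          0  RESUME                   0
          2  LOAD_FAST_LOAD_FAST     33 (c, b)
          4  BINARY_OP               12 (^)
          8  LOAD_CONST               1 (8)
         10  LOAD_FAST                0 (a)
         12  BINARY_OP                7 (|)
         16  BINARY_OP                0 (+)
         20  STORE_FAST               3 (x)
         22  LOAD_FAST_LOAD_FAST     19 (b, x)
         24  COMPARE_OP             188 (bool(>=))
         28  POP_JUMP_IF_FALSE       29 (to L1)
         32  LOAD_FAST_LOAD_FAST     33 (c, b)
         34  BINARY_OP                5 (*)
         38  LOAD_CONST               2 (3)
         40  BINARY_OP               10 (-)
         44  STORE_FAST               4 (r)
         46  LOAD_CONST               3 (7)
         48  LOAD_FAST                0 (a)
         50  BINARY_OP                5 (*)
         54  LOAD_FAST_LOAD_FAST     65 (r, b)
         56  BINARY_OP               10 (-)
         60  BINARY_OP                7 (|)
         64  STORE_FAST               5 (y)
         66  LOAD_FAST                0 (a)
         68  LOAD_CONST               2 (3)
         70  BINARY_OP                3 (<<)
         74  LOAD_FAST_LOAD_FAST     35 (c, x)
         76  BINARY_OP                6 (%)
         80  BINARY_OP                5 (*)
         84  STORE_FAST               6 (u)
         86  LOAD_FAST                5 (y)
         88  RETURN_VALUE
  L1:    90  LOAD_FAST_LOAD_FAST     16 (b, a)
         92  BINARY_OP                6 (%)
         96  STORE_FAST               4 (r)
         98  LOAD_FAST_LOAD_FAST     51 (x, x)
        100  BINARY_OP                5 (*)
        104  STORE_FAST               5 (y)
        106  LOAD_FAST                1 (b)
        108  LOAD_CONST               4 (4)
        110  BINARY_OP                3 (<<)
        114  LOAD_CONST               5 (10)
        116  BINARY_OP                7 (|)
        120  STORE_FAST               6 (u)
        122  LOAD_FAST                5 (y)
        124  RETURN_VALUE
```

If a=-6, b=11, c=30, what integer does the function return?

225

LOAD_FAST_LOAD_FAST c,b → push 30,11. Stack: [30, 11]
BINARY_OP ^ → 30 ^ 11 = 21. Stack: [21]
LOAD_CONST → push 8. Stack: [21, 8]
LOAD_FAST a → push -6. Stack: [21, 8, -6]
BINARY_OP | → 8 | -6 = -6. Stack: [21, -6]
BINARY_OP + → 21 + -6 = 15. Stack: [15]
STORE_FAST x → x=15. Stack: []
LOAD_FAST_LOAD_FAST b,x → push 11,15. Stack: [11, 15]
COMPARE_OP bool(>=) → 11 vs 15 = False. Stack: [False]
POP_JUMP_IF_FALSE → pop False; jump. Stack: []
LOAD_FAST_LOAD_FAST b,a → push 11,-6. Stack: [11, -6]
BINARY_OP % → 11 % -6 = -1. Stack: [-1]
STORE_FAST r → r=-1. Stack: []
LOAD_FAST_LOAD_FAST x,x → push 15,15. Stack: [15, 15]
BINARY_OP * → 15 * 15 = 225. Stack: [225]
STORE_FAST y → y=225. Stack: []
LOAD_FAST b → push 11. Stack: [11]
LOAD_CONST → push 4. Stack: [11, 4]
BINARY_OP << → 11 << 4 = 176. Stack: [176]
LOAD_CONST → push 10. Stack: [176, 10]
BINARY_OP | → 176 | 10 = 186. Stack: [186]
STORE_FAST u → u=186. Stack: []
LOAD_FAST y → push 225. Stack: [225]
RETURN_VALUE → return 225.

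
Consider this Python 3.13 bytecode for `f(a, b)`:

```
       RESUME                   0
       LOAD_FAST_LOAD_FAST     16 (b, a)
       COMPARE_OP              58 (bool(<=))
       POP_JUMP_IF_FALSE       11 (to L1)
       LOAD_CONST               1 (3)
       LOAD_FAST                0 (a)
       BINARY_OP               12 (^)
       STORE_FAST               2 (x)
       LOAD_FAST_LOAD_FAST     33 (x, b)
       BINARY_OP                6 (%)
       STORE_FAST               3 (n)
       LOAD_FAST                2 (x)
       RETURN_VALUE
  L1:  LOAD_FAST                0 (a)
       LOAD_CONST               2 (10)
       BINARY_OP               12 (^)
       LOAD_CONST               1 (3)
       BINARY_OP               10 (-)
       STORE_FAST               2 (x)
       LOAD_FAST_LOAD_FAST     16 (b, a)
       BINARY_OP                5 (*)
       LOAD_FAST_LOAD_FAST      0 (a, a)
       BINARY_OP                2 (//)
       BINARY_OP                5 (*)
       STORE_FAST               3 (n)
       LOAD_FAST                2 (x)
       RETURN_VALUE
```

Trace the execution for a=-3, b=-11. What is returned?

-2

LOAD_FAST_LOAD_FAST b,a → push -11,-3. Stack: [-11, -3]
COMPARE_OP bool(<=) → -11 vs -3 = True. Stack: [True]
POP_JUMP_IF_FALSE → pop True; no jump. Stack: []
LOAD_CONST → push 3. Stack: [3]
LOAD_FAST a → push -3. Stack: [3, -3]
BINARY_OP ^ → 3 ^ -3 = -2. Stack: [-2]
STORE_FAST x → x=-2. Stack: []
LOAD_FAST_LOAD_FAST x,b → push -2,-11. Stack: [-2, -11]
BINARY_OP % → -2 % -11 = -2. Stack: [-2]
STORE_FAST n → n=-2. Stack: []
LOAD_FAST x → push -2. Stack: [-2]
RETURN_VALUE → return -2.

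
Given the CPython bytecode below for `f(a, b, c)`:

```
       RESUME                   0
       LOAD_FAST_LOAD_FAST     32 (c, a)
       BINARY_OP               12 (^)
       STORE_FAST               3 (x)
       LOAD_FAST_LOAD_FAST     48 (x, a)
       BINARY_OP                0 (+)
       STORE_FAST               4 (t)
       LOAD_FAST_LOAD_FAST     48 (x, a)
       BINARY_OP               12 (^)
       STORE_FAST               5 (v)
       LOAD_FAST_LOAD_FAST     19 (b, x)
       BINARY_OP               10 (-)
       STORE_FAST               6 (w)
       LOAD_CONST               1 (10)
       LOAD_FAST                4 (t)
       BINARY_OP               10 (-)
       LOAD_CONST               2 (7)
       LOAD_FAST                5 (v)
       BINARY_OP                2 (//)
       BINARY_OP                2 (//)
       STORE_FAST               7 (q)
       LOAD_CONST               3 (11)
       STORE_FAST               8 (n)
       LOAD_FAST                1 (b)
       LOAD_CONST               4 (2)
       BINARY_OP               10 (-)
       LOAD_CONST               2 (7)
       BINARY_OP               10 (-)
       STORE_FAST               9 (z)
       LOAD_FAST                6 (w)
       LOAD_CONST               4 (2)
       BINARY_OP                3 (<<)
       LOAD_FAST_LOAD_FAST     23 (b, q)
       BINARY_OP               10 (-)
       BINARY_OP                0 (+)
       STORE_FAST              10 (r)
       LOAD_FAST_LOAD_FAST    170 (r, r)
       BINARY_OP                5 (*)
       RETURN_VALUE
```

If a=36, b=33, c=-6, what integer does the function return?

93025

LOAD_FAST_LOAD_FAST c,a → push -6,36. Stack: [-6, 36]
BINARY_OP ^ → -6 ^ 36 = -34. Stack: [-34]
STORE_FAST x → x=-34. Stack: []
LOAD_FAST_LOAD_FAST x,a → push -34,36. Stack: [-34, 36]
BINARY_OP + → -34 + 36 = 2. Stack: [2]
STORE_FAST t → t=2. Stack: []
LOAD_FAST_LOAD_FAST x,a → push -34,36. Stack: [-34, 36]
BINARY_OP ^ → -34 ^ 36 = -6. Stack: [-6]
STORE_FAST v → v=-6. Stack: []
LOAD_FAST_LOAD_FAST b,x → push 33,-34. Stack: [33, -34]
BINARY_OP - → 33 - -34 = 67. Stack: [67]
STORE_FAST w → w=67. Stack: []
LOAD_CONST → push 10. Stack: [10]
LOAD_FAST t → push 2. Stack: [10, 2]
BINARY_OP - → 10 - 2 = 8. Stack: [8]
LOAD_CONST → push 7. Stack: [8, 7]
LOAD_FAST v → push -6. Stack: [8, 7, -6]
BINARY_OP // → 7 // -6 = -2. Stack: [8, -2]
BINARY_OP // → 8 // -2 = -4. Stack: [-4]
STORE_FAST q → q=-4. Stack: []
LOAD_CONST → push 11. Stack: [11]
STORE_FAST n → n=11. Stack: []
LOAD_FAST b → push 33. Stack: [33]
LOAD_CONST → push 2. Stack: [33, 2]
BINARY_OP - → 33 - 2 = 31. Stack: [31]
LOAD_CONST → push 7. Stack: [31, 7]
BINARY_OP - → 31 - 7 = 24. Stack: [24]
STORE_FAST z → z=24. Stack: []
LOAD_FAST w → push 67. Stack: [67]
LOAD_CONST → push 2. Stack: [67, 2]
BINARY_OP << → 67 << 2 = 268. Stack: [268]
LOAD_FAST_LOAD_FAST b,q → push 33,-4. Stack: [268, 33, -4]
BINARY_OP - → 33 - -4 = 37. Stack: [268, 37]
BINARY_OP + → 268 + 37 = 305. Stack: [305]
STORE_FAST r → r=305. Stack: []
LOAD_FAST_LOAD_FAST r,r → push 305,305. Stack: [305, 305]
BINARY_OP * → 305 * 305 = 93025. Stack: [93025]
RETURN_VALUE → return 93025.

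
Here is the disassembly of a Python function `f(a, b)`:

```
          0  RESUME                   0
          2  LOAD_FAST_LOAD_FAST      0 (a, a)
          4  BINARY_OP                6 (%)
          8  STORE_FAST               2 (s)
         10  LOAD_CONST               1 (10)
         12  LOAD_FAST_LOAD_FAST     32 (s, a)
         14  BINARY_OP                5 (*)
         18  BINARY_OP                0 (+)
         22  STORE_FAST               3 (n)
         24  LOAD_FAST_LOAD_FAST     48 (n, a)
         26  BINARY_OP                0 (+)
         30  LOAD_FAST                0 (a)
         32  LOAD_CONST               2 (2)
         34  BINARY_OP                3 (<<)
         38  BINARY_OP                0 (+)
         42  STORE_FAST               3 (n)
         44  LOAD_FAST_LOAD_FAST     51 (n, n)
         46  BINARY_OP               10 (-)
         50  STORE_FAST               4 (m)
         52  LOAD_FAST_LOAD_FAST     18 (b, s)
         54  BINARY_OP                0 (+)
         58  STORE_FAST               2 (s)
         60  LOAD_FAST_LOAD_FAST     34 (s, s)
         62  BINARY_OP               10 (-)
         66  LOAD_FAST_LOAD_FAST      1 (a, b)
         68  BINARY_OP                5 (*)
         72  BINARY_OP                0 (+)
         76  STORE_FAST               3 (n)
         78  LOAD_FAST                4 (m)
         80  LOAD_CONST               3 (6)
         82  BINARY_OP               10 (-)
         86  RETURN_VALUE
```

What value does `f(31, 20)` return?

-6

LOAD_FAST_LOAD_FAST a,a → push 31,31. Stack: [31, 31]
BINARY_OP % → 31 % 31 = 0. Stack: [0]
STORE_FAST s → s=0. Stack: []
LOAD_CONST → push 10. Stack: [10]
LOAD_FAST_LOAD_FAST s,a → push 0,31. Stack: [10, 0, 31]
BINARY_OP * → 0 * 31 = 0. Stack: [10, 0]
BINARY_OP + → 10 + 0 = 10. Stack: [10]
STORE_FAST n → n=10. Stack: []
LOAD_FAST_LOAD_FAST n,a → push 10,31. Stack: [10, 31]
BINARY_OP + → 10 + 31 = 41. Stack: [41]
LOAD_FAST a → push 31. Stack: [41, 31]
LOAD_CONST → push 2. Stack: [41, 31, 2]
BINARY_OP << → 31 << 2 = 124. Stack: [41, 124]
BINARY_OP + → 41 + 124 = 165. Stack: [165]
STORE_FAST n → n=165. Stack: []
LOAD_FAST_LOAD_FAST n,n → push 165,165. Stack: [165, 165]
BINARY_OP - → 165 - 165 = 0. Stack: [0]
STORE_FAST m → m=0. Stack: []
LOAD_FAST_LOAD_FAST b,s → push 20,0. Stack: [20, 0]
BINARY_OP + → 20 + 0 = 20. Stack: [20]
STORE_FAST s → s=20. Stack: []
LOAD_FAST_LOAD_FAST s,s → push 20,20. Stack: [20, 20]
BINARY_OP - → 20 - 20 = 0. Stack: [0]
LOAD_FAST_LOAD_FAST a,b → push 31,20. Stack: [0, 31, 20]
BINARY_OP * → 31 * 20 = 620. Stack: [0, 620]
BINARY_OP + → 0 + 620 = 620. Stack: [620]
STORE_FAST n → n=620. Stack: []
LOAD_FAST m → push 0. Stack: [0]
LOAD_CONST → push 6. Stack: [0, 6]
BINARY_OP - → 0 - 6 = -6. Stack: [-6]
RETURN_VALUE → return -6.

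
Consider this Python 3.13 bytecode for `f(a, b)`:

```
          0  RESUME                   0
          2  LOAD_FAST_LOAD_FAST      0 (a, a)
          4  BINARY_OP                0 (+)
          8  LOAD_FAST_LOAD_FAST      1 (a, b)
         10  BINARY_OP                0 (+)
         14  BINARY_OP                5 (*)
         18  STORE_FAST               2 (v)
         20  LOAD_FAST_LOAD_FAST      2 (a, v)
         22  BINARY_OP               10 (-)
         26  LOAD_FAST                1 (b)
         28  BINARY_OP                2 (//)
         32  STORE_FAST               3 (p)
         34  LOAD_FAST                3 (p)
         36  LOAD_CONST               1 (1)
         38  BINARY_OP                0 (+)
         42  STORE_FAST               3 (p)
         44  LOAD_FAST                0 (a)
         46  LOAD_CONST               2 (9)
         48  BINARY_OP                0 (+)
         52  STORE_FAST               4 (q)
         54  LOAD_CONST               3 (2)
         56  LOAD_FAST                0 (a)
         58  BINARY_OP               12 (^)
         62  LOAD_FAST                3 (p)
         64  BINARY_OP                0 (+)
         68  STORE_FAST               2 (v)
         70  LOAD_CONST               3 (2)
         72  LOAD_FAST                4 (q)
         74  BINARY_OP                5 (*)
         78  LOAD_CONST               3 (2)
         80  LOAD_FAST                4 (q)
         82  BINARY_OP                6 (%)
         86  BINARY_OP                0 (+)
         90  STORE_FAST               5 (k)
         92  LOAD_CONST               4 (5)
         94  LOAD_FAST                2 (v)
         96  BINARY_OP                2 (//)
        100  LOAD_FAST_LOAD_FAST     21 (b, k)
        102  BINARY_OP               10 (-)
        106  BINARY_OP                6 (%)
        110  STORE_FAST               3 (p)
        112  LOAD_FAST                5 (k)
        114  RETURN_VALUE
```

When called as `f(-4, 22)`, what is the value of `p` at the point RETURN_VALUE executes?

1

LOAD_FAST_LOAD_FAST a,a → push -4,-4. Stack: [-4, -4]
BINARY_OP + → -4 + -4 = -8. Stack: [-8]
LOAD_FAST_LOAD_FAST a,b → push -4,22. Stack: [-8, -4, 22]
BINARY_OP + → -4 + 22 = 18. Stack: [-8, 18]
BINARY_OP * → -8 * 18 = -144. Stack: [-144]
STORE_FAST v → v=-144. Stack: []
LOAD_FAST_LOAD_FAST a,v → push -4,-144. Stack: [-4, -144]
BINARY_OP - → -4 - -144 = 140. Stack: [140]
LOAD_FAST b → push 22. Stack: [140, 22]
BINARY_OP // → 140 // 22 = 6. Stack: [6]
STORE_FAST p → p=6. Stack: []
LOAD_FAST p → push 6. Stack: [6]
LOAD_CONST → push 1. Stack: [6, 1]
BINARY_OP + → 6 + 1 = 7. Stack: [7]
STORE_FAST p → p=7. Stack: []
LOAD_FAST a → push -4. Stack: [-4]
LOAD_CONST → push 9. Stack: [-4, 9]
BINARY_OP + → -4 + 9 = 5. Stack: [5]
STORE_FAST q → q=5. Stack: []
LOAD_CONST → push 2. Stack: [2]
LOAD_FAST a → push -4. Stack: [2, -4]
BINARY_OP ^ → 2 ^ -4 = -2. Stack: [-2]
LOAD_FAST p → push 7. Stack: [-2, 7]
BINARY_OP + → -2 + 7 = 5. Stack: [5]
STORE_FAST v → v=5. Stack: []
LOAD_CONST → push 2. Stack: [2]
LOAD_FAST q → push 5. Stack: [2, 5]
BINARY_OP * → 2 * 5 = 10. Stack: [10]
LOAD_CONST → push 2. Stack: [10, 2]
LOAD_FAST q → push 5. Stack: [10, 2, 5]
BINARY_OP % → 2 % 5 = 2. Stack: [10, 2]
BINARY_OP + → 10 + 2 = 12. Stack: [12]
STORE_FAST k → k=12. Stack: []
LOAD_CONST → push 5. Stack: [5]
LOAD_FAST v → push 5. Stack: [5, 5]
BINARY_OP // → 5 // 5 = 1. Stack: [1]
LOAD_FAST_LOAD_FAST b,k → push 22,12. Stack: [1, 22, 12]
BINARY_OP - → 22 - 12 = 10. Stack: [1, 10]
BINARY_OP % → 1 % 10 = 1. Stack: [1]
STORE_FAST p → p=1. Stack: []
LOAD_FAST k → push 12. Stack: [12]
RETURN_VALUE → return 12.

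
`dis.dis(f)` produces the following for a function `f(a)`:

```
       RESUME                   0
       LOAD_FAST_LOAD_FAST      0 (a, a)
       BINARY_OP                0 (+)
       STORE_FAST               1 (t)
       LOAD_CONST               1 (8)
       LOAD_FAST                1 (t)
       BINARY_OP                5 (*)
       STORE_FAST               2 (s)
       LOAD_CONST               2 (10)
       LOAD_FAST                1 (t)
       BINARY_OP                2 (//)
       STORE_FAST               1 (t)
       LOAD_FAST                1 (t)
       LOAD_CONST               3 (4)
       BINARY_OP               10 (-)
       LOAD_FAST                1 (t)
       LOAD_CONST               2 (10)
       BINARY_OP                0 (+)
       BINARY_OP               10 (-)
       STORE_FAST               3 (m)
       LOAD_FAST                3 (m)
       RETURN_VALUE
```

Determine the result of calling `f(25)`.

-14

LOAD_FAST_LOAD_FAST a,a → push 25,25. Stack: [25, 25]
BINARY_OP + → 25 + 25 = 50. Stack: [50]
STORE_FAST t → t=50. Stack: []
LOAD_CONST → push 8. Stack: [8]
LOAD_FAST t → push 50. Stack: [8, 50]
BINARY_OP * → 8 * 50 = 400. Stack: [400]
STORE_FAST s → s=400. Stack: []
LOAD_CONST → push 10. Stack: [10]
LOAD_FAST t → push 50. Stack: [10, 50]
BINARY_OP // → 10 // 50 = 0. Stack: [0]
STORE_FAST t → t=0. Stack: []
LOAD_FAST t → push 0. Stack: [0]
LOAD_CONST → push 4. Stack: [0, 4]
BINARY_OP - → 0 - 4 = -4. Stack: [-4]
LOAD_FAST t → push 0. Stack: [-4, 0]
LOAD_CONST → push 10. Stack: [-4, 0, 10]
BINARY_OP + → 0 + 10 = 10. Stack: [-4, 10]
BINARY_OP - → -4 - 10 = -14. Stack: [-14]
STORE_FAST m → m=-14. Stack: []
LOAD_FAST m → push -14. Stack: [-14]
RETURN_VALUE → return -14.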